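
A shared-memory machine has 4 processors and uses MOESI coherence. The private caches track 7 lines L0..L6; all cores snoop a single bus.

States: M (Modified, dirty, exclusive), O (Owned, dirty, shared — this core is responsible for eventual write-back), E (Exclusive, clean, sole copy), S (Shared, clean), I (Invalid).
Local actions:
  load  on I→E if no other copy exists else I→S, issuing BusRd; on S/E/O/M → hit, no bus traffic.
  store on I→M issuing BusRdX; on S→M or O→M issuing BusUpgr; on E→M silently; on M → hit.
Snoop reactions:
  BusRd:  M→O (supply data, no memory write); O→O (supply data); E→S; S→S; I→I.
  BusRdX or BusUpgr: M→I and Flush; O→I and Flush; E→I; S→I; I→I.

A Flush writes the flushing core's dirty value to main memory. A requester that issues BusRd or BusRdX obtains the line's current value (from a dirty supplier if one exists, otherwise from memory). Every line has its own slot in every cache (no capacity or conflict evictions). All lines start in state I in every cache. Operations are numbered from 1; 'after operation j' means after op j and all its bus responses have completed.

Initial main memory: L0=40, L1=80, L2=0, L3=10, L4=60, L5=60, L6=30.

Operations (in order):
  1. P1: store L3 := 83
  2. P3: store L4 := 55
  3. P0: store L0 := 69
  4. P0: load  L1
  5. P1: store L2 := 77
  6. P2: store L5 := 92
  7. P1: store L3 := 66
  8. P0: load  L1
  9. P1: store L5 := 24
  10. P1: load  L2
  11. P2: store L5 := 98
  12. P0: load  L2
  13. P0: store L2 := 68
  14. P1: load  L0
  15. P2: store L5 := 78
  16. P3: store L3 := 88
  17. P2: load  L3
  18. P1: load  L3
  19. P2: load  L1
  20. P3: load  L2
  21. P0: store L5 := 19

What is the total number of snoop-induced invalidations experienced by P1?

step 1: P1: store L3 := 83  ⟶  IMII  (L3)  txn=BusRdX  M[L3]=10
step 2: P3: store L4 := 55  ⟶  IIIM  (L4)  txn=BusRdX  M[L4]=60
step 3: P0: store L0 := 69  ⟶  MIII  (L0)  txn=BusRdX  M[L0]=40
step 4: P0: load  L1  ⟶  EIII  (L1)  txn=BusRd  M[L1]=80
step 5: P1: store L2 := 77  ⟶  IMII  (L2)  txn=BusRdX  M[L2]=0
step 6: P2: store L5 := 92  ⟶  IIMI  (L5)  txn=BusRdX  M[L5]=60
step 7: P1: store L3 := 66  ⟶  IMII  (L3)  txn=∅  M[L3]=10
step 8: P0: load  L1  ⟶  EIII  (L1)  txn=∅  M[L1]=80
step 9: P1: store L5 := 24  ⟶  IMII  (L5)  txn=BusRdX+Flush  M[L5]=92
step 10: P1: load  L2  ⟶  IMII  (L2)  txn=∅  M[L2]=0
step 11: P2: store L5 := 98  ⟶  IIMI  (L5)  txn=BusRdX+Flush  M[L5]=24
step 12: P0: load  L2  ⟶  SOII  (L2)  txn=BusRd  M[L2]=0
step 13: P0: store L2 := 68  ⟶  MIII  (L2)  txn=BusUpgr+Flush  M[L2]=77
step 14: P1: load  L0  ⟶  OSII  (L0)  txn=BusRd  M[L0]=40
step 15: P2: store L5 := 78  ⟶  IIMI  (L5)  txn=∅  M[L5]=24
step 16: P3: store L3 := 88  ⟶  IIIM  (L3)  txn=BusRdX+Flush  M[L3]=66
step 17: P2: load  L3  ⟶  IISO  (L3)  txn=BusRd  M[L3]=66
step 18: P1: load  L3  ⟶  ISSO  (L3)  txn=BusRd  M[L3]=66
step 19: P2: load  L1  ⟶  SISI  (L1)  txn=BusRd  M[L1]=80
step 20: P3: load  L2  ⟶  OIIS  (L2)  txn=BusRd  M[L2]=77
step 21: P0: store L5 := 19  ⟶  MIII  (L5)  txn=BusRdX+Flush  M[L5]=78

invalidations = 3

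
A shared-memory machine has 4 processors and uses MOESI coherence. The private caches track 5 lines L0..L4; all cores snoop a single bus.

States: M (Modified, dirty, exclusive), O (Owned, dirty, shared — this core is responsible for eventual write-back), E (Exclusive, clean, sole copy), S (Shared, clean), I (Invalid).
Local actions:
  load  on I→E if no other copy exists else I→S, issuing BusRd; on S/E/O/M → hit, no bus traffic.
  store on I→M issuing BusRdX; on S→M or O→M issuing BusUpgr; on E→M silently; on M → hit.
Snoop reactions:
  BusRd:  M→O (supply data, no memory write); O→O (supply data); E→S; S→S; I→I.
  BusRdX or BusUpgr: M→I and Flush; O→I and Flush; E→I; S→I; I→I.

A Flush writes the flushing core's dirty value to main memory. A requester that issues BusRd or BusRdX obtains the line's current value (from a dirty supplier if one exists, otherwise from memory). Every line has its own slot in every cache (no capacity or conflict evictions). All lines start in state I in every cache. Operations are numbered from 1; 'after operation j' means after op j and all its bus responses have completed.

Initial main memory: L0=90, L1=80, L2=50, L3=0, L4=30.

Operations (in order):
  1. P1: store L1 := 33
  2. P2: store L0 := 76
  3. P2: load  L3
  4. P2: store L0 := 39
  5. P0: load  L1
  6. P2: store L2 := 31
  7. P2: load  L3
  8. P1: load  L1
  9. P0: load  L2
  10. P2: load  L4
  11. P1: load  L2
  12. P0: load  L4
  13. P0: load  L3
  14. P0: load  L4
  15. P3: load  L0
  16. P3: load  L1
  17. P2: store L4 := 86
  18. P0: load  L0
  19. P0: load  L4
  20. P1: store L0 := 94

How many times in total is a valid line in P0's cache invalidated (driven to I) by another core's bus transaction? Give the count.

invalidations = 2

[1] P1: store L1 := 33 | P0:I, P1:M(33), P2:I, P3:I | bus: BusRdX
[2] P2: store L0 := 76 | P0:I, P1:I, P2:M(76), P3:I | bus: BusRdX
[3] P2: load  L3 | P0:I, P1:I, P2:E(0), P3:I | bus: BusRd
[4] P2: store L0 := 39 | P0:I, P1:I, P2:M(39), P3:I | bus: none
[5] P0: load  L1 | P0:S(33), P1:O(33), P2:I, P3:I | bus: BusRd
[6] P2: store L2 := 31 | P0:I, P1:I, P2:M(31), P3:I | bus: BusRdX
[7] P2: load  L3 | P0:I, P1:I, P2:E(0), P3:I | bus: none
[8] P1: load  L1 | P0:S(33), P1:O(33), P2:I, P3:I | bus: none
[9] P0: load  L2 | P0:S(31), P1:I, P2:O(31), P3:I | bus: BusRd
[10] P2: load  L4 | P0:I, P1:I, P2:E(30), P3:I | bus: BusRd
[11] P1: load  L2 | P0:S(31), P1:S(31), P2:O(31), P3:I | bus: BusRd
[12] P0: load  L4 | P0:S(30), P1:I, P2:S(30), P3:I | bus: BusRd
[13] P0: load  L3 | P0:S(0), P1:I, P2:S(0), P3:I | bus: BusRd
[14] P0: load  L4 | P0:S(30), P1:I, P2:S(30), P3:I | bus: none
[15] P3: load  L0 | P0:I, P1:I, P2:O(39), P3:S(39) | bus: BusRd
[16] P3: load  L1 | P0:S(33), P1:O(33), P2:I, P3:S(33) | bus: BusRd
[17] P2: store L4 := 86 | P0:I, P1:I, P2:M(86), P3:I | bus: BusUpgr
[18] P0: load  L0 | P0:S(39), P1:I, P2:O(39), P3:S(39) | bus: BusRd
[19] P0: load  L4 | P0:S(86), P1:I, P2:O(86), P3:I | bus: BusRd
[20] P1: store L0 := 94 | P0:I, P1:M(94), P2:I, P3:I | bus: BusRdX,Flush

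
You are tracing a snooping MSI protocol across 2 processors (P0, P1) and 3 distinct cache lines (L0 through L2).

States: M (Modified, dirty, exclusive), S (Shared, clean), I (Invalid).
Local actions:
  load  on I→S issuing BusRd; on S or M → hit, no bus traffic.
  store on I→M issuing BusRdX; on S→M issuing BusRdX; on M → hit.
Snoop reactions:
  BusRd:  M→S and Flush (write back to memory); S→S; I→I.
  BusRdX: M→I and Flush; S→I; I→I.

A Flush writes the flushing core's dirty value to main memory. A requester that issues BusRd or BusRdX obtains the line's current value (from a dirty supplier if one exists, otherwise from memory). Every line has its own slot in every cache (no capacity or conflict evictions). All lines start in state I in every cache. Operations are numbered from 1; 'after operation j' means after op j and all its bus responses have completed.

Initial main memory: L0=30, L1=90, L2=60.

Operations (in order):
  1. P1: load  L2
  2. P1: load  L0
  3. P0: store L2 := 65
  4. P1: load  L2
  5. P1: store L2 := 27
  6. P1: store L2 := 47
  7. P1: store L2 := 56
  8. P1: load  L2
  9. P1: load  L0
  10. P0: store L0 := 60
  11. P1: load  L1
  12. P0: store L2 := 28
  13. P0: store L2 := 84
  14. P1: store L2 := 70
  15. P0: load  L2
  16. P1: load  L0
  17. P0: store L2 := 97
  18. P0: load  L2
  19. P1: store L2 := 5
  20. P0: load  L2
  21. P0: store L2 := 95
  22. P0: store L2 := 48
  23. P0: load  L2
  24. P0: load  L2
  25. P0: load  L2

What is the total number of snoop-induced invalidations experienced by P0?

invalidations = 3

  op1 P1: load  L2 → I/S on L2; bus BusRd; mem=60
  op2 P1: load  L0 → I/S on L0; bus BusRd; mem=30
  op3 P0: store L2 := 65 → M/I on L2; bus BusRdX; mem=60
  op4 P1: load  L2 → S/S on L2; bus BusRd Flush; mem=65
  op5 P1: store L2 := 27 → I/M on L2; bus BusRdX; mem=65
  op6 P1: store L2 := 47 → I/M on L2; bus (none); mem=65
  op7 P1: store L2 := 56 → I/M on L2; bus (none); mem=65
  op8 P1: load  L2 → I/M on L2; bus (none); mem=65
  op9 P1: load  L0 → I/S on L0; bus (none); mem=30
  op10 P0: store L0 := 60 → M/I on L0; bus BusRdX; mem=30
  op11 P1: load  L1 → I/S on L1; bus BusRd; mem=90
  op12 P0: store L2 := 28 → M/I on L2; bus BusRdX Flush; mem=56
  op13 P0: store L2 := 84 → M/I on L2; bus (none); mem=56
  op14 P1: store L2 := 70 → I/M on L2; bus BusRdX Flush; mem=84
  op15 P0: load  L2 → S/S on L2; bus BusRd Flush; mem=70
  op16 P1: load  L0 → S/S on L0; bus BusRd Flush; mem=60
  op17 P0: store L2 := 97 → M/I on L2; bus BusRdX; mem=70
  op18 P0: load  L2 → M/I on L2; bus (none); mem=70
  op19 P1: store L2 := 5 → I/M on L2; bus BusRdX Flush; mem=97
  op20 P0: load  L2 → S/S on L2; bus BusRd Flush; mem=5
  op21 P0: store L2 := 95 → M/I on L2; bus BusRdX; mem=5
  op22 P0: store L2 := 48 → M/I on L2; bus (none); mem=5
  op23 P0: load  L2 → M/I on L2; bus (none); mem=5
  op24 P0: load  L2 → M/I on L2; bus (none); mem=5
  op25 P0: load  L2 → M/I on L2; bus (none); mem=5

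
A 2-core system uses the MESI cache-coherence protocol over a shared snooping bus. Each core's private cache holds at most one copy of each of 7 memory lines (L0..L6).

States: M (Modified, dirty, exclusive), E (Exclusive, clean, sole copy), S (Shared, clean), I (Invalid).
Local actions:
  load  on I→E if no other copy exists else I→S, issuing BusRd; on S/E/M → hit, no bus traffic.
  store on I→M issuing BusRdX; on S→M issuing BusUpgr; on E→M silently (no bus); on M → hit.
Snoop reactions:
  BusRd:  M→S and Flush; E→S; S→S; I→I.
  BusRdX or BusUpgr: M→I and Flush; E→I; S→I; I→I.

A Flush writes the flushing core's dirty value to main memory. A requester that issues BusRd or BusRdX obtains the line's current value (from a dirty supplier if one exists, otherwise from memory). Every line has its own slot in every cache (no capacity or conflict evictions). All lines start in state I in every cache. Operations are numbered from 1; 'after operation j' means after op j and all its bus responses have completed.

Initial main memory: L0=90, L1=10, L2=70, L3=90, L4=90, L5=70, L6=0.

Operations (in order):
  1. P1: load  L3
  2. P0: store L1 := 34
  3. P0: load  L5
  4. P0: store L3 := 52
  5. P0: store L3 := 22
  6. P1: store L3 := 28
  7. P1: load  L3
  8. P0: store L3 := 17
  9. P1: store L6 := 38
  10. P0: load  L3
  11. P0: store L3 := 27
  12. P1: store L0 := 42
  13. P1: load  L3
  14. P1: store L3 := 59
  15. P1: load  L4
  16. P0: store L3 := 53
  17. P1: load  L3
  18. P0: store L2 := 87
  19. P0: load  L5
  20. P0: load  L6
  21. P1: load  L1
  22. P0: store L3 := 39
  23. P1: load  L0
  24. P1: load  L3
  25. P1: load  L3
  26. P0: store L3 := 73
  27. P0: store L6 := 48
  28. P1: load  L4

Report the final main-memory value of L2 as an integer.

memory[L2] = 70

1. P1: load  L3  bus=[BusRd]  L3: P0=I P1=E  mem[L3]=90
2. P0: store L1 := 34  bus=[BusRdX]  L1: P0=M P1=I  mem[L1]=10
3. P0: load  L5  bus=[BusRd]  L5: P0=E P1=I  mem[L5]=70
4. P0: store L3 := 52  bus=[BusRdX]  L3: P0=M P1=I  mem[L3]=90
5. P0: store L3 := 22  bus=[-]  L3: P0=M P1=I  mem[L3]=90
6. P1: store L3 := 28  bus=[BusRdX,Flush]  L3: P0=I P1=M  mem[L3]=22
7. P1: load  L3  bus=[-]  L3: P0=I P1=M  mem[L3]=22
8. P0: store L3 := 17  bus=[BusRdX,Flush]  L3: P0=M P1=I  mem[L3]=28
9. P1: store L6 := 38  bus=[BusRdX]  L6: P0=I P1=M  mem[L6]=0
10. P0: load  L3  bus=[-]  L3: P0=M P1=I  mem[L3]=28
11. P0: store L3 := 27  bus=[-]  L3: P0=M P1=I  mem[L3]=28
12. P1: store L0 := 42  bus=[BusRdX]  L0: P0=I P1=M  mem[L0]=90
13. P1: load  L3  bus=[BusRd,Flush]  L3: P0=S P1=S  mem[L3]=27
14. P1: store L3 := 59  bus=[BusUpgr]  L3: P0=I P1=M  mem[L3]=27
15. P1: load  L4  bus=[BusRd]  L4: P0=I P1=E  mem[L4]=90
16. P0: store L3 := 53  bus=[BusRdX,Flush]  L3: P0=M P1=I  mem[L3]=59
17. P1: load  L3  bus=[BusRd,Flush]  L3: P0=S P1=S  mem[L3]=53
18. P0: store L2 := 87  bus=[BusRdX]  L2: P0=M P1=I  mem[L2]=70
19. P0: load  L5  bus=[-]  L5: P0=E P1=I  mem[L5]=70
20. P0: load  L6  bus=[BusRd,Flush]  L6: P0=S P1=S  mem[L6]=38
21. P1: load  L1  bus=[BusRd,Flush]  L1: P0=S P1=S  mem[L1]=34
22. P0: store L3 := 39  bus=[BusUpgr]  L3: P0=M P1=I  mem[L3]=53
23. P1: load  L0  bus=[-]  L0: P0=I P1=M  mem[L0]=90
24. P1: load  L3  bus=[BusRd,Flush]  L3: P0=S P1=S  mem[L3]=39
25. P1: load  L3  bus=[-]  L3: P0=S P1=S  mem[L3]=39
26. P0: store L3 := 73  bus=[BusUpgr]  L3: P0=M P1=I  mem[L3]=39
27. P0: store L6 := 48  bus=[BusUpgr]  L6: P0=M P1=I  mem[L6]=38
28. P1: load  L4  bus=[-]  L4: P0=I P1=E  mem[L4]=90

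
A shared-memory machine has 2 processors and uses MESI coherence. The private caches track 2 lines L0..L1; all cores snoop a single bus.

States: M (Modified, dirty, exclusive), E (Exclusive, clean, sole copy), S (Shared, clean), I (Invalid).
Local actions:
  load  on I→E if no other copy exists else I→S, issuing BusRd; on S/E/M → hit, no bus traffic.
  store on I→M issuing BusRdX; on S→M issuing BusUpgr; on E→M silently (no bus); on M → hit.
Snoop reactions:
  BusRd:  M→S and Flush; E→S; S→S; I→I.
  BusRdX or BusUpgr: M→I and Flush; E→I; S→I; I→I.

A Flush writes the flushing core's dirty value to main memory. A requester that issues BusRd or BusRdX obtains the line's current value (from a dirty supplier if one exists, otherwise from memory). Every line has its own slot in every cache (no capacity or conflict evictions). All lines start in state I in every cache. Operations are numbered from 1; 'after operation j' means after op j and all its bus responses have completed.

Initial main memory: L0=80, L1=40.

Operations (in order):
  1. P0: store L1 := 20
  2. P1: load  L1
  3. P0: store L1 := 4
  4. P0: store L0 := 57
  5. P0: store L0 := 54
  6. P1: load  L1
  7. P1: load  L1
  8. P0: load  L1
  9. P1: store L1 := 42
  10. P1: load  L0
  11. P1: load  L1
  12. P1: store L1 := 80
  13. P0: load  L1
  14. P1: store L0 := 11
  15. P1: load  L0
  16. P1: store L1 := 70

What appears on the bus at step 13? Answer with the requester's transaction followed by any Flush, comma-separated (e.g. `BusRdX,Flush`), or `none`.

[1] P0: store L1 := 20 | P0:M(20), P1:I | bus: BusRdX
[2] P1: load  L1 | P0:S(20), P1:S(20) | bus: BusRd,Flush
[3] P0: store L1 := 4 | P0:M(4), P1:I | bus: BusUpgr
[4] P0: store L0 := 57 | P0:M(57), P1:I | bus: BusRdX
[5] P0: store L0 := 54 | P0:M(54), P1:I | bus: none
[6] P1: load  L1 | P0:S(4), P1:S(4) | bus: BusRd,Flush
[7] P1: load  L1 | P0:S(4), P1:S(4) | bus: none
[8] P0: load  L1 | P0:S(4), P1:S(4) | bus: none
[9] P1: store L1 := 42 | P0:I, P1:M(42) | bus: BusUpgr
[10] P1: load  L0 | P0:S(54), P1:S(54) | bus: BusRd,Flush
[11] P1: load  L1 | P0:I, P1:M(42) | bus: none
[12] P1: store L1 := 80 | P0:I, P1:M(80) | bus: none
[13] P0: load  L1 | P0:S(80), P1:S(80) | bus: BusRd,Flush
[14] P1: store L0 := 11 | P0:I, P1:M(11) | bus: BusUpgr
[15] P1: load  L0 | P0:I, P1:M(11) | bus: none
[16] P1: store L1 := 70 | P0:I, P1:M(70) | bus: BusUpgr

bus = BusRd,Flush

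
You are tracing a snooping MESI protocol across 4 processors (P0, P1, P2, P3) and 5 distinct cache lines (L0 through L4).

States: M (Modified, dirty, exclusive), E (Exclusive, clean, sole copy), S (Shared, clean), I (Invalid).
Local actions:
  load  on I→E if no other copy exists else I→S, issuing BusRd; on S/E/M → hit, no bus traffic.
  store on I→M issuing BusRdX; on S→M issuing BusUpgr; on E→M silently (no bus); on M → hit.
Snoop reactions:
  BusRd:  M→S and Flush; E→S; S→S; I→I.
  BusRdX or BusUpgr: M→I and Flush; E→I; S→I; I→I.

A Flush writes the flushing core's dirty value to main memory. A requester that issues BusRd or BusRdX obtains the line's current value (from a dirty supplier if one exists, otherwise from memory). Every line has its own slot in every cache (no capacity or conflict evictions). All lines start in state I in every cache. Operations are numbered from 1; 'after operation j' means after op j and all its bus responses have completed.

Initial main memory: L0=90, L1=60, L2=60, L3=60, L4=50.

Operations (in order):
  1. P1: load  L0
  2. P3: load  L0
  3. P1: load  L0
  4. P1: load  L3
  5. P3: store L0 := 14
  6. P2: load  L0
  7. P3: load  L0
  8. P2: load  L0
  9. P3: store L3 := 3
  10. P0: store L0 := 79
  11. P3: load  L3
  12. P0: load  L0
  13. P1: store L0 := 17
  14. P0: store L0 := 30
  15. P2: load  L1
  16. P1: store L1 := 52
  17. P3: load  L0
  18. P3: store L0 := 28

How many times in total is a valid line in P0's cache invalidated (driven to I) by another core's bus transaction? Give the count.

step 1: P1: load  L0  ⟶  IEII  (L0)  txn=BusRd  M[L0]=90
step 2: P3: load  L0  ⟶  ISIS  (L0)  txn=BusRd  M[L0]=90
step 3: P1: load  L0  ⟶  ISIS  (L0)  txn=∅  M[L0]=90
step 4: P1: load  L3  ⟶  IEII  (L3)  txn=BusRd  M[L3]=60
step 5: P3: store L0 := 14  ⟶  IIIM  (L0)  txn=BusUpgr  M[L0]=90
step 6: P2: load  L0  ⟶  IISS  (L0)  txn=BusRd+Flush  M[L0]=14
step 7: P3: load  L0  ⟶  IISS  (L0)  txn=∅  M[L0]=14
step 8: P2: load  L0  ⟶  IISS  (L0)  txn=∅  M[L0]=14
step 9: P3: store L3 := 3  ⟶  IIIM  (L3)  txn=BusRdX  M[L3]=60
step 10: P0: store L0 := 79  ⟶  MIII  (L0)  txn=BusRdX  M[L0]=14
step 11: P3: load  L3  ⟶  IIIM  (L3)  txn=∅  M[L3]=60
step 12: P0: load  L0  ⟶  MIII  (L0)  txn=∅  M[L0]=14
step 13: P1: store L0 := 17  ⟶  IMII  (L0)  txn=BusRdX+Flush  M[L0]=79
step 14: P0: store L0 := 30  ⟶  MIII  (L0)  txn=BusRdX+Flush  M[L0]=17
step 15: P2: load  L1  ⟶  IIEI  (L1)  txn=BusRd  M[L1]=60
step 16: P1: store L1 := 52  ⟶  IMII  (L1)  txn=BusRdX  M[L1]=60
step 17: P3: load  L0  ⟶  SIIS  (L0)  txn=BusRd+Flush  M[L0]=30
step 18: P3: store L0 := 28  ⟶  IIIM  (L0)  txn=BusUpgr  M[L0]=30

invalidations = 2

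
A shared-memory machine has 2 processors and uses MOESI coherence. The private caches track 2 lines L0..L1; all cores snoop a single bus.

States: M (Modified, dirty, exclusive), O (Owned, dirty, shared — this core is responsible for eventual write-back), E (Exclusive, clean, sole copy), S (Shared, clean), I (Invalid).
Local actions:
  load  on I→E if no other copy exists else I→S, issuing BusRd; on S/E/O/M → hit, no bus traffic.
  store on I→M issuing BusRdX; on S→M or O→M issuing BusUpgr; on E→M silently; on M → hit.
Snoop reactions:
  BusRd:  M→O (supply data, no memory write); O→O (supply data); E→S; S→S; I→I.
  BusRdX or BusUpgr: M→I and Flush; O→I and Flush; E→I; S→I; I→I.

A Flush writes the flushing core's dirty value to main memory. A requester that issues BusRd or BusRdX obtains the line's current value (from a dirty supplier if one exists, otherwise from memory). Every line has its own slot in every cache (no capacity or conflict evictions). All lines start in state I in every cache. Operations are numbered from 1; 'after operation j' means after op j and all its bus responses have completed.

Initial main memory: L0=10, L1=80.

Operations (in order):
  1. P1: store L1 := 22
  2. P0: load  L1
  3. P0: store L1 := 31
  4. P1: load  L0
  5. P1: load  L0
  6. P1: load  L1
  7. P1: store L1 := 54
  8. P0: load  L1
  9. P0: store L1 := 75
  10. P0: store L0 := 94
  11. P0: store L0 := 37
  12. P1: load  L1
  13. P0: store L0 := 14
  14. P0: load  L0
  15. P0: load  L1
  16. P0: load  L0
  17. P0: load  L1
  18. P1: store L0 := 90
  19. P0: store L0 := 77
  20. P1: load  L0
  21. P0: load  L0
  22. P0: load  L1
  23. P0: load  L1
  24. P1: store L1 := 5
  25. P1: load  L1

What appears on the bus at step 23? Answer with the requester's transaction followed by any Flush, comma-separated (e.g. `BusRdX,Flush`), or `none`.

step 1: P1: store L1 := 22  ⟶  IM  (L1)  txn=BusRdX  M[L1]=80
step 2: P0: load  L1  ⟶  SO  (L1)  txn=BusRd  M[L1]=80
step 3: P0: store L1 := 31  ⟶  MI  (L1)  txn=BusUpgr+Flush  M[L1]=22
step 4: P1: load  L0  ⟶  IE  (L0)  txn=BusRd  M[L0]=10
step 5: P1: load  L0  ⟶  IE  (L0)  txn=∅  M[L0]=10
step 6: P1: load  L1  ⟶  OS  (L1)  txn=BusRd  M[L1]=22
step 7: P1: store L1 := 54  ⟶  IM  (L1)  txn=BusUpgr+Flush  M[L1]=31
step 8: P0: load  L1  ⟶  SO  (L1)  txn=BusRd  M[L1]=31
step 9: P0: store L1 := 75  ⟶  MI  (L1)  txn=BusUpgr+Flush  M[L1]=54
step 10: P0: store L0 := 94  ⟶  MI  (L0)  txn=BusRdX  M[L0]=10
step 11: P0: store L0 := 37  ⟶  MI  (L0)  txn=∅  M[L0]=10
step 12: P1: load  L1  ⟶  OS  (L1)  txn=BusRd  M[L1]=54
step 13: P0: store L0 := 14  ⟶  MI  (L0)  txn=∅  M[L0]=10
step 14: P0: load  L0  ⟶  MI  (L0)  txn=∅  M[L0]=10
step 15: P0: load  L1  ⟶  OS  (L1)  txn=∅  M[L1]=54
step 16: P0: load  L0  ⟶  MI  (L0)  txn=∅  M[L0]=10
step 17: P0: load  L1  ⟶  OS  (L1)  txn=∅  M[L1]=54
step 18: P1: store L0 := 90  ⟶  IM  (L0)  txn=BusRdX+Flush  M[L0]=14
step 19: P0: store L0 := 77  ⟶  MI  (L0)  txn=BusRdX+Flush  M[L0]=90
step 20: P1: load  L0  ⟶  OS  (L0)  txn=BusRd  M[L0]=90
step 21: P0: load  L0  ⟶  OS  (L0)  txn=∅  M[L0]=90
step 22: P0: load  L1  ⟶  OS  (L1)  txn=∅  M[L1]=54
step 23: P0: load  L1  ⟶  OS  (L1)  txn=∅  M[L1]=54
step 24: P1: store L1 := 5  ⟶  IM  (L1)  txn=BusUpgr+Flush  M[L1]=75
step 25: P1: load  L1  ⟶  IM  (L1)  txn=∅  M[L1]=75

bus = none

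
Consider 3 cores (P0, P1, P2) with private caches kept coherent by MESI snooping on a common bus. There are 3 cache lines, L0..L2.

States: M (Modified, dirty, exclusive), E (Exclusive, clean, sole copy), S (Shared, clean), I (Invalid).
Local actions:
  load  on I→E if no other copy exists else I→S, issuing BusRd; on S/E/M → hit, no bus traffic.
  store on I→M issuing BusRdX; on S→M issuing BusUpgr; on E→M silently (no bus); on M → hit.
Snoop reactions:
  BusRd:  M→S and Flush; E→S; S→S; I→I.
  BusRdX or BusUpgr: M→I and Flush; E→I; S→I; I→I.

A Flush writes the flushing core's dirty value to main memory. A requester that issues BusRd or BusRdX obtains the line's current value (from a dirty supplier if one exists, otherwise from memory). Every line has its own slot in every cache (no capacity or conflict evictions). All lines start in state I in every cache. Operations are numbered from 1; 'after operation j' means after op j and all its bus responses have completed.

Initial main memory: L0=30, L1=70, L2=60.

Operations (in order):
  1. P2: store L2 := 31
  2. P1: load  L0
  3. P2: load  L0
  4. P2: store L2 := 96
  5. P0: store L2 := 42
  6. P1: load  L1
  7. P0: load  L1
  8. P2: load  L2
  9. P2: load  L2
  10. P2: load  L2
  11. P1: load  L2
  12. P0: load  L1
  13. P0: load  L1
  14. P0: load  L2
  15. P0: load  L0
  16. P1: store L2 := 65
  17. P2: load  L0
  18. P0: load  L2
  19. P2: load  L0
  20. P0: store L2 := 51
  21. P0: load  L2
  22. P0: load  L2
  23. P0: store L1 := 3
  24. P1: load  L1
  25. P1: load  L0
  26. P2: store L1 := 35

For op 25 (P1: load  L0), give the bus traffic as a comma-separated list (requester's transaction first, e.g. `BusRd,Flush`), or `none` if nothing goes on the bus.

[1] P2: store L2 := 31 | P0:I, P1:I, P2:M(31) | bus: BusRdX
[2] P1: load  L0 | P0:I, P1:E(30), P2:I | bus: BusRd
[3] P2: load  L0 | P0:I, P1:S(30), P2:S(30) | bus: BusRd
[4] P2: store L2 := 96 | P0:I, P1:I, P2:M(96) | bus: none
[5] P0: store L2 := 42 | P0:M(42), P1:I, P2:I | bus: BusRdX,Flush
[6] P1: load  L1 | P0:I, P1:E(70), P2:I | bus: BusRd
[7] P0: load  L1 | P0:S(70), P1:S(70), P2:I | bus: BusRd
[8] P2: load  L2 | P0:S(42), P1:I, P2:S(42) | bus: BusRd,Flush
[9] P2: load  L2 | P0:S(42), P1:I, P2:S(42) | bus: none
[10] P2: load  L2 | P0:S(42), P1:I, P2:S(42) | bus: none
[11] P1: load  L2 | P0:S(42), P1:S(42), P2:S(42) | bus: BusRd
[12] P0: load  L1 | P0:S(70), P1:S(70), P2:I | bus: none
[13] P0: load  L1 | P0:S(70), P1:S(70), P2:I | bus: none
[14] P0: load  L2 | P0:S(42), P1:S(42), P2:S(42) | bus: none
[15] P0: load  L0 | P0:S(30), P1:S(30), P2:S(30) | bus: BusRd
[16] P1: store L2 := 65 | P0:I, P1:M(65), P2:I | bus: BusUpgr
[17] P2: load  L0 | P0:S(30), P1:S(30), P2:S(30) | bus: none
[18] P0: load  L2 | P0:S(65), P1:S(65), P2:I | bus: BusRd,Flush
[19] P2: load  L0 | P0:S(30), P1:S(30), P2:S(30) | bus: none
[20] P0: store L2 := 51 | P0:M(51), P1:I, P2:I | bus: BusUpgr
[21] P0: load  L2 | P0:M(51), P1:I, P2:I | bus: none
[22] P0: load  L2 | P0:M(51), P1:I, P2:I | bus: none
[23] P0: store L1 := 3 | P0:M(3), P1:I, P2:I | bus: BusUpgr
[24] P1: load  L1 | P0:S(3), P1:S(3), P2:I | bus: BusRd,Flush
[25] P1: load  L0 | P0:S(30), P1:S(30), P2:S(30) | bus: none
[26] P2: store L1 := 35 | P0:I, P1:I, P2:M(35) | bus: BusRdX

bus = none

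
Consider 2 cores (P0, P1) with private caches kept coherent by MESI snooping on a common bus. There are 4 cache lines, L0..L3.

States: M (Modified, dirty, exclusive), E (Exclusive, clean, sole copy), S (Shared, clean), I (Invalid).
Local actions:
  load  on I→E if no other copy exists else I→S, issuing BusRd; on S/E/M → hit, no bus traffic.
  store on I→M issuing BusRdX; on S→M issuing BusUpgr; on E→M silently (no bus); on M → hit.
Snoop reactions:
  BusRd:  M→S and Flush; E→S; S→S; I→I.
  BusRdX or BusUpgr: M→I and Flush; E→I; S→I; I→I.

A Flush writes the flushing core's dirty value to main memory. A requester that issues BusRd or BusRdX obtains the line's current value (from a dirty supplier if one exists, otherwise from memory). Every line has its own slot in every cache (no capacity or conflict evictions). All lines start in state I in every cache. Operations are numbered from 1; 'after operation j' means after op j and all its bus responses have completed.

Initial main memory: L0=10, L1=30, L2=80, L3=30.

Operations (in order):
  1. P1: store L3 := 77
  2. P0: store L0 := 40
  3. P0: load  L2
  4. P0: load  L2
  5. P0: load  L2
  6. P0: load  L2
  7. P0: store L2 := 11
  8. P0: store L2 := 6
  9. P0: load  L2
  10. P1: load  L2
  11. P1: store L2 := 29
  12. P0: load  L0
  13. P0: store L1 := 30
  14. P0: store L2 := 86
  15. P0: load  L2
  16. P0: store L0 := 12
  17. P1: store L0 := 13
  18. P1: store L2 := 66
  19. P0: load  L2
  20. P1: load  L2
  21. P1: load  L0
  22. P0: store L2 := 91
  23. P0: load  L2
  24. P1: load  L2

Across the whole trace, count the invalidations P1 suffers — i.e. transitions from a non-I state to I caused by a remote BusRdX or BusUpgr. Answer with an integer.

invalidations = 2

step 1: P1: store L3 := 77  ⟶  IM  (L3)  txn=BusRdX  M[L3]=30
step 2: P0: store L0 := 40  ⟶  MI  (L0)  txn=BusRdX  M[L0]=10
step 3: P0: load  L2  ⟶  EI  (L2)  txn=BusRd  M[L2]=80
step 4: P0: load  L2  ⟶  EI  (L2)  txn=∅  M[L2]=80
step 5: P0: load  L2  ⟶  EI  (L2)  txn=∅  M[L2]=80
step 6: P0: load  L2  ⟶  EI  (L2)  txn=∅  M[L2]=80
step 7: P0: store L2 := 11  ⟶  MI  (L2)  txn=∅  M[L2]=80
step 8: P0: store L2 := 6  ⟶  MI  (L2)  txn=∅  M[L2]=80
step 9: P0: load  L2  ⟶  MI  (L2)  txn=∅  M[L2]=80
step 10: P1: load  L2  ⟶  SS  (L2)  txn=BusRd+Flush  M[L2]=6
step 11: P1: store L2 := 29  ⟶  IM  (L2)  txn=BusUpgr  M[L2]=6
step 12: P0: load  L0  ⟶  MI  (L0)  txn=∅  M[L0]=10
step 13: P0: store L1 := 30  ⟶  MI  (L1)  txn=BusRdX  M[L1]=30
step 14: P0: store L2 := 86  ⟶  MI  (L2)  txn=BusRdX+Flush  M[L2]=29
step 15: P0: load  L2  ⟶  MI  (L2)  txn=∅  M[L2]=29
step 16: P0: store L0 := 12  ⟶  MI  (L0)  txn=∅  M[L0]=10
step 17: P1: store L0 := 13  ⟶  IM  (L0)  txn=BusRdX+Flush  M[L0]=12
step 18: P1: store L2 := 66  ⟶  IM  (L2)  txn=BusRdX+Flush  M[L2]=86
step 19: P0: load  L2  ⟶  SS  (L2)  txn=BusRd+Flush  M[L2]=66
step 20: P1: load  L2  ⟶  SS  (L2)  txn=∅  M[L2]=66
step 21: P1: load  L0  ⟶  IM  (L0)  txn=∅  M[L0]=12
step 22: P0: store L2 := 91  ⟶  MI  (L2)  txn=BusUpgr  M[L2]=66
step 23: P0: load  L2  ⟶  MI  (L2)  txn=∅  M[L2]=66
step 24: P1: load  L2  ⟶  SS  (L2)  txn=BusRd+Flush  M[L2]=91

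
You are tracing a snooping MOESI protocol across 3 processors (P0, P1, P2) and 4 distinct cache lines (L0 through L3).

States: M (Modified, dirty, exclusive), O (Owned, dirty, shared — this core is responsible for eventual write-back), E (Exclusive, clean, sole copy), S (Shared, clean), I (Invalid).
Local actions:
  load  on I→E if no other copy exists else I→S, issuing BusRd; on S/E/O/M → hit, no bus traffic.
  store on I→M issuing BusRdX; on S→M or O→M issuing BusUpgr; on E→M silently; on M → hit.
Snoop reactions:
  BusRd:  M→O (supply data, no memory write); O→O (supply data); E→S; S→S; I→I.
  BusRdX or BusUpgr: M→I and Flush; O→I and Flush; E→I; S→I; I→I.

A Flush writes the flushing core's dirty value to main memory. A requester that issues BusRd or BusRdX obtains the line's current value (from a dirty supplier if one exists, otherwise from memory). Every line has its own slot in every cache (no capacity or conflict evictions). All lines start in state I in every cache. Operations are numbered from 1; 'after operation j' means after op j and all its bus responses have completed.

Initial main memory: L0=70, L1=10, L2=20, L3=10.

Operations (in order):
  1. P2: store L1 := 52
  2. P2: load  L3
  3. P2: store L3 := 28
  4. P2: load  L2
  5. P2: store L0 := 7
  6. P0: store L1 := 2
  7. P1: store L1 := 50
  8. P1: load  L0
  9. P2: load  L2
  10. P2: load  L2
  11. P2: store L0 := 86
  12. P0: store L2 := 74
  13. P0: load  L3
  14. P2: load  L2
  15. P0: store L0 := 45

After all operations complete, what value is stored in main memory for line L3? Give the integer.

memory[L3] = 10

  op1 P2: store L1 := 52 → I/I/M on L1; bus BusRdX; mem=10
  op2 P2: load  L3 → I/I/E on L3; bus BusRd; mem=10
  op3 P2: store L3 := 28 → I/I/M on L3; bus (none); mem=10
  op4 P2: load  L2 → I/I/E on L2; bus BusRd; mem=20
  op5 P2: store L0 := 7 → I/I/M on L0; bus BusRdX; mem=70
  op6 P0: store L1 := 2 → M/I/I on L1; bus BusRdX Flush; mem=52
  op7 P1: store L1 := 50 → I/M/I on L1; bus BusRdX Flush; mem=2
  op8 P1: load  L0 → I/S/O on L0; bus BusRd; mem=70
  op9 P2: load  L2 → I/I/E on L2; bus (none); mem=20
  op10 P2: load  L2 → I/I/E on L2; bus (none); mem=20
  op11 P2: store L0 := 86 → I/I/M on L0; bus BusUpgr; mem=70
  op12 P0: store L2 := 74 → M/I/I on L2; bus BusRdX; mem=20
  op13 P0: load  L3 → S/I/O on L3; bus BusRd; mem=10
  op14 P2: load  L2 → O/I/S on L2; bus BusRd; mem=20
  op15 P0: store L0 := 45 → M/I/I on L0; bus BusRdX Flush; mem=86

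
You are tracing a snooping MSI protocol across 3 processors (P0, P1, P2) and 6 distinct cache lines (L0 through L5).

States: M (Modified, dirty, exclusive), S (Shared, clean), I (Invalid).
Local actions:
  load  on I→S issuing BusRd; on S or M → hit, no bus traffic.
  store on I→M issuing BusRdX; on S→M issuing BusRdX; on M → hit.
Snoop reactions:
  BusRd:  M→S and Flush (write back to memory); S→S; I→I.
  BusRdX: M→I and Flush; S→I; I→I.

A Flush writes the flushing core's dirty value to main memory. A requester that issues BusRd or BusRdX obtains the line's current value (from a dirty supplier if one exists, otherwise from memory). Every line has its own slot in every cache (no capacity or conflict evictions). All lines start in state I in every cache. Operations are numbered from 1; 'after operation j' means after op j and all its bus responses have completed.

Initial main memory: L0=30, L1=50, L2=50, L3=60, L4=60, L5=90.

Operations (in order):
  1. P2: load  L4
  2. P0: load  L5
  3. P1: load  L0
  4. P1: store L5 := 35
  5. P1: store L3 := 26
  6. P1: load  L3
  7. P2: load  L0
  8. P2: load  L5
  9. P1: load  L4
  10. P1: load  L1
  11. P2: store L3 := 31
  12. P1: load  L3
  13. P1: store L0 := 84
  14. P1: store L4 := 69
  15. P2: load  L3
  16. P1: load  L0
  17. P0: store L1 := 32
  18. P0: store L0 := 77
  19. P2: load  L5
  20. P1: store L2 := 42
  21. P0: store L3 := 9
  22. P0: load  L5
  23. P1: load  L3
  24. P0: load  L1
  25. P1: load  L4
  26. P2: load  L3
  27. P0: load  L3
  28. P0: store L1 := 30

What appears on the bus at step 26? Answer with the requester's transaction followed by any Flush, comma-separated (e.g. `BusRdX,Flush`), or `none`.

[1] P2: load  L4 | P0:I, P1:I, P2:S(60) | bus: BusRd
[2] P0: load  L5 | P0:S(90), P1:I, P2:I | bus: BusRd
[3] P1: load  L0 | P0:I, P1:S(30), P2:I | bus: BusRd
[4] P1: store L5 := 35 | P0:I, P1:M(35), P2:I | bus: BusRdX
[5] P1: store L3 := 26 | P0:I, P1:M(26), P2:I | bus: BusRdX
[6] P1: load  L3 | P0:I, P1:M(26), P2:I | bus: none
[7] P2: load  L0 | P0:I, P1:S(30), P2:S(30) | bus: BusRd
[8] P2: load  L5 | P0:I, P1:S(35), P2:S(35) | bus: BusRd,Flush
[9] P1: load  L4 | P0:I, P1:S(60), P2:S(60) | bus: BusRd
[10] P1: load  L1 | P0:I, P1:S(50), P2:I | bus: BusRd
[11] P2: store L3 := 31 | P0:I, P1:I, P2:M(31) | bus: BusRdX,Flush
[12] P1: load  L3 | P0:I, P1:S(31), P2:S(31) | bus: BusRd,Flush
[13] P1: store L0 := 84 | P0:I, P1:M(84), P2:I | bus: BusRdX
[14] P1: store L4 := 69 | P0:I, P1:M(69), P2:I | bus: BusRdX
[15] P2: load  L3 | P0:I, P1:S(31), P2:S(31) | bus: none
[16] P1: load  L0 | P0:I, P1:M(84), P2:I | bus: none
[17] P0: store L1 := 32 | P0:M(32), P1:I, P2:I | bus: BusRdX
[18] P0: store L0 := 77 | P0:M(77), P1:I, P2:I | bus: BusRdX,Flush
[19] P2: load  L5 | P0:I, P1:S(35), P2:S(35) | bus: none
[20] P1: store L2 := 42 | P0:I, P1:M(42), P2:I | bus: BusRdX
[21] P0: store L3 := 9 | P0:M(9), P1:I, P2:I | bus: BusRdX
[22] P0: load  L5 | P0:S(35), P1:S(35), P2:S(35) | bus: BusRd
[23] P1: load  L3 | P0:S(9), P1:S(9), P2:I | bus: BusRd,Flush
[24] P0: load  L1 | P0:M(32), P1:I, P2:I | bus: none
[25] P1: load  L4 | P0:I, P1:M(69), P2:I | bus: none
[26] P2: load  L3 | P0:S(9), P1:S(9), P2:S(9) | bus: BusRd
[27] P0: load  L3 | P0:S(9), P1:S(9), P2:S(9) | bus: none
[28] P0: store L1 := 30 | P0:M(30), P1:I, P2:I | bus: none

bus = BusRd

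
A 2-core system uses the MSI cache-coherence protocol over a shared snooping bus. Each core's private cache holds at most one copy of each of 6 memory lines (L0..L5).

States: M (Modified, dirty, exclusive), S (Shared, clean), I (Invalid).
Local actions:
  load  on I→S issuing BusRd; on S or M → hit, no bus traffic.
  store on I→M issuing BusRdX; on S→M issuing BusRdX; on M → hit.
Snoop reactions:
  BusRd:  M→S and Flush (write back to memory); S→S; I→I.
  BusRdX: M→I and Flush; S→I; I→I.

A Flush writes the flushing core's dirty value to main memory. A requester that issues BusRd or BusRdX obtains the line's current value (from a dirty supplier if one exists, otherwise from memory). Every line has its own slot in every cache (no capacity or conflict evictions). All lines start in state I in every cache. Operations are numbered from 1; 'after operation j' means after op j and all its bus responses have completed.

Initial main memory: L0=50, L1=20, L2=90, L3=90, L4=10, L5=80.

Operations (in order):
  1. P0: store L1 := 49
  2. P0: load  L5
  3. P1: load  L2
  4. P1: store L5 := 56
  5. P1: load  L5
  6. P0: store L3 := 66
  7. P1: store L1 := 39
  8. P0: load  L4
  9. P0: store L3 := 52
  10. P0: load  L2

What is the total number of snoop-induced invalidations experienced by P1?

  op1 P0: store L1 := 49 → M/I on L1; bus BusRdX; mem=20
  op2 P0: load  L5 → S/I on L5; bus BusRd; mem=80
  op3 P1: load  L2 → I/S on L2; bus BusRd; mem=90
  op4 P1: store L5 := 56 → I/M on L5; bus BusRdX; mem=80
  op5 P1: load  L5 → I/M on L5; bus (none); mem=80
  op6 P0: store L3 := 66 → M/I on L3; bus BusRdX; mem=90
  op7 P1: store L1 := 39 → I/M on L1; bus BusRdX Flush; mem=49
  op8 P0: load  L4 → S/I on L4; bus BusRd; mem=10
  op9 P0: store L3 := 52 → M/I on L3; bus (none); mem=90
  op10 P0: load  L2 → S/S on L2; bus BusRd; mem=90

invalidations = 0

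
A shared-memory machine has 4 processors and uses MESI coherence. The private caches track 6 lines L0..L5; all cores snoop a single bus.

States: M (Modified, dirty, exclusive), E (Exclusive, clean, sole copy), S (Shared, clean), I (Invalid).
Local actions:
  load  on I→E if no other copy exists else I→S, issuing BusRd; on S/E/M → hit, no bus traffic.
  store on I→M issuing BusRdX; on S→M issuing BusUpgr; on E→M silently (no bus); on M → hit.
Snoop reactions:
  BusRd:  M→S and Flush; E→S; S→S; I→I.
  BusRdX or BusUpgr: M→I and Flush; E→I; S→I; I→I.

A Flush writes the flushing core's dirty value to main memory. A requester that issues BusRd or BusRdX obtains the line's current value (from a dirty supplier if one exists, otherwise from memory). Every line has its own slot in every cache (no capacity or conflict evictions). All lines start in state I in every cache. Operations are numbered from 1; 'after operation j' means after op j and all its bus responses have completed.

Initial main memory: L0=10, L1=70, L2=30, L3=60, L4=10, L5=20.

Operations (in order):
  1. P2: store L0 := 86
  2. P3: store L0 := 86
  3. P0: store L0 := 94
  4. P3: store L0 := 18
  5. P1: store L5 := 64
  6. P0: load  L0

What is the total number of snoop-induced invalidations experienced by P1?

  op1 P2: store L0 := 86 → I/I/M/I on L0; bus BusRdX; mem=10
  op2 P3: store L0 := 86 → I/I/I/M on L0; bus BusRdX Flush; mem=86
  op3 P0: store L0 := 94 → M/I/I/I on L0; bus BusRdX Flush; mem=86
  op4 P3: store L0 := 18 → I/I/I/M on L0; bus BusRdX Flush; mem=94
  op5 P1: store L5 := 64 → I/M/I/I on L5; bus BusRdX; mem=20
  op6 P0: load  L0 → S/I/I/S on L0; bus BusRd Flush; mem=18

invalidations = 0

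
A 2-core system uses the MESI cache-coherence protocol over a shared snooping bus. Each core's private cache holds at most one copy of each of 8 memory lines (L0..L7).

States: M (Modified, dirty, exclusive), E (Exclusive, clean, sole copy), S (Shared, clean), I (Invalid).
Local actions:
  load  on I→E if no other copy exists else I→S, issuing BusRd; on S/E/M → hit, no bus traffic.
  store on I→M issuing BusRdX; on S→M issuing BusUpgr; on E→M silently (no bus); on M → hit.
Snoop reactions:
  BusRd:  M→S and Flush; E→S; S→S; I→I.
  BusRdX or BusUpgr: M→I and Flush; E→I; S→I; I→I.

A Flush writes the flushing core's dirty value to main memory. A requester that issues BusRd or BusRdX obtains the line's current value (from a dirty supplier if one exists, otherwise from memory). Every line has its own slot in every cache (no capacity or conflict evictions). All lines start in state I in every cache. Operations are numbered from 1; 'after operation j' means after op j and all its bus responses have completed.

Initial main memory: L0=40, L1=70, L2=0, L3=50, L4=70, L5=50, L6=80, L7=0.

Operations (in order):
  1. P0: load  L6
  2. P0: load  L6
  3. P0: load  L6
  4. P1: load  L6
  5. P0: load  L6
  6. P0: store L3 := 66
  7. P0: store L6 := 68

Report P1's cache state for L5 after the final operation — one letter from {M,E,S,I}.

state = I

  op1 P0: load  L6 → E/I on L6; bus BusRd; mem=80
  op2 P0: load  L6 → E/I on L6; bus (none); mem=80
  op3 P0: load  L6 → E/I on L6; bus (none); mem=80
  op4 P1: load  L6 → S/S on L6; bus BusRd; mem=80
  op5 P0: load  L6 → S/S on L6; bus (none); mem=80
  op6 P0: store L3 := 66 → M/I on L3; bus BusRdX; mem=50
  op7 P0: store L6 := 68 → M/I on L6; bus BusUpgr; mem=80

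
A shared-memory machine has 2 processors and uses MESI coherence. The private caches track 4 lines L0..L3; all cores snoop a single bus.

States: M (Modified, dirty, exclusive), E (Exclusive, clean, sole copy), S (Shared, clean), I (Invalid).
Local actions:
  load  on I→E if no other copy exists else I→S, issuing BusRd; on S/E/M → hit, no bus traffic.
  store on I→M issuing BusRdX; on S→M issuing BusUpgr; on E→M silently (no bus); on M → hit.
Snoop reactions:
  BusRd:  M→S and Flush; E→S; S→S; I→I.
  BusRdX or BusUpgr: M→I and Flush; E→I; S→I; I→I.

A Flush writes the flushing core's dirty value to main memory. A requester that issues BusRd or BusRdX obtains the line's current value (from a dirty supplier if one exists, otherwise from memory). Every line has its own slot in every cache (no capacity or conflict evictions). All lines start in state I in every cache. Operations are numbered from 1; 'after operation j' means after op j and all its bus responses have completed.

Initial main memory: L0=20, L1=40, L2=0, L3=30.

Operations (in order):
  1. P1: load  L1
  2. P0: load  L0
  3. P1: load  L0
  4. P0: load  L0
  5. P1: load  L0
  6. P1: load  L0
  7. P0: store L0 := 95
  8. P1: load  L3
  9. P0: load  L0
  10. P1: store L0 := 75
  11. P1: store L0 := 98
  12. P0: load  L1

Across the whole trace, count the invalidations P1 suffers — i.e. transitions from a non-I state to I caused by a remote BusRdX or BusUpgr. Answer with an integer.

step 1: P1: load  L1  ⟶  IE  (L1)  txn=BusRd  M[L1]=40
step 2: P0: load  L0  ⟶  EI  (L0)  txn=BusRd  M[L0]=20
step 3: P1: load  L0  ⟶  SS  (L0)  txn=BusRd  M[L0]=20
step 4: P0: load  L0  ⟶  SS  (L0)  txn=∅  M[L0]=20
step 5: P1: load  L0  ⟶  SS  (L0)  txn=∅  M[L0]=20
step 6: P1: load  L0  ⟶  SS  (L0)  txn=∅  M[L0]=20
step 7: P0: store L0 := 95  ⟶  MI  (L0)  txn=BusUpgr  M[L0]=20
step 8: P1: load  L3  ⟶  IE  (L3)  txn=BusRd  M[L3]=30
step 9: P0: load  L0  ⟶  MI  (L0)  txn=∅  M[L0]=20
step 10: P1: store L0 := 75  ⟶  IM  (L0)  txn=BusRdX+Flush  M[L0]=95
step 11: P1: store L0 := 98  ⟶  IM  (L0)  txn=∅  M[L0]=95
step 12: P0: load  L1  ⟶  SS  (L1)  txn=BusRd  M[L1]=40

invalidations = 1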